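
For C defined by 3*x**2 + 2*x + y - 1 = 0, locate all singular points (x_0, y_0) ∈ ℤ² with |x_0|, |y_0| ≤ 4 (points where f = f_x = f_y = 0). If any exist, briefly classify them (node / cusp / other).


No singular points in the scanned grid; C is smooth there.

Compute partial derivatives:
  f_x = 6*x + 2.
  f_y = 1.
f_y = 1 is a nonzero constant, so f_y never vanishes: no point (x, y) can satisfy f = f_x = f_y = 0. In particular no (x, y) ∈ {−4, ..., 4}² is singular; the curve is smooth.


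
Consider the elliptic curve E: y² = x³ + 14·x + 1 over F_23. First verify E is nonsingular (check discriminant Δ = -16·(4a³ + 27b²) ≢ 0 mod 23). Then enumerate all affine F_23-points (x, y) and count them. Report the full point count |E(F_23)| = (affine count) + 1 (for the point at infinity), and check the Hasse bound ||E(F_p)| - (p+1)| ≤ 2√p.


Affine points = {(0, 1), (0, 22), (1, 4), (1, 19), (3, 1), (3, 22), (4, 11), (4, 12), (5, 9), (5, 14), (6, 5), (6, 18), (8, 2), (8, 21), (17, 0), (18, 6), (18, 17), (20, 1), (20, 22), (22, 3), (22, 20)}; affine count = 21; |E(F_23)| = 22.

Discriminant check: Δ ∝ 4a³ + 27b² = 4·14³ + 27·1² = 4·2744 + 27·1 ≡ 9 (mod 23). Nonzero ⇒ E is nonsingular.
For each x ∈ F_23, compute rhs = x³ + 14·x + 1 mod 23, then count y ∈ F_23 with y² ≡ rhs.
  x = 0: rhs = 1, matching y values: 1, 22 (2 points).
  x = 1: rhs = 16, matching y values: 4, 19 (2 points).
  x = 2: rhs = 14, matching y values: none (0 points).
  x = 3: rhs = 1, matching y values: 1, 22 (2 points).
  x = 4: rhs = 6, matching y values: 11, 12 (2 points).
  x = 5: rhs = 12, matching y values: 9, 14 (2 points).
  x = 6: rhs = 2, matching y values: 5, 18 (2 points).
  x = 7: rhs = 5, matching y values: none (0 points).
  x = 8: rhs = 4, matching y values: 2, 21 (2 points).
  x = 9: rhs = 5, matching y values: none (0 points).
  x = 10: rhs = 14, matching y values: none (0 points).
  x = 11: rhs = 14, matching y values: none (0 points).
  x = 12: rhs = 11, matching y values: none (0 points).
  x = 13: rhs = 11, matching y values: none (0 points).
  x = 14: rhs = 20, matching y values: none (0 points).
  x = 15: rhs = 21, matching y values: none (0 points).
  x = 16: rhs = 20, matching y values: none (0 points).
  x = 17: rhs = 0, matching y values: 0 (1 points).
  x = 18: rhs = 13, matching y values: 6, 17 (2 points).
  x = 19: rhs = 19, matching y values: none (0 points).
  x = 20: rhs = 1, matching y values: 1, 22 (2 points).
  x = 21: rhs = 11, matching y values: none (0 points).
  x = 22: rhs = 9, matching y values: 3, 20 (2 points).
Total affine count: 21.
Full point count |E(F_23)| = 21 + 1 = 22.
Hasse bound: |22 − (23+1)| = |-2| = 2 ≤ 2√23 ≈ 9.5917 ✓.


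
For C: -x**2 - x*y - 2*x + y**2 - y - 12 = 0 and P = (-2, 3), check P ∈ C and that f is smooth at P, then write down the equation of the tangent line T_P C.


Tangent line at P: -x + 7*y - 23 = 0.

Step 1: f(-2, 3) = 0, so P lies on C.
Step 2: partial derivatives
  f_x(x, y) = -2*x - y - 2, f_y(x, y) = -x + 2*y - 1.
  f_x(P) = -1, f_y(P) = 7 (gradient nonzero, so P is smooth).
Step 3: tangent line at P: -1·(x − -2) + 7·(y − 3) = 0.
Expanding: -x + 7*y - 23 = 0.


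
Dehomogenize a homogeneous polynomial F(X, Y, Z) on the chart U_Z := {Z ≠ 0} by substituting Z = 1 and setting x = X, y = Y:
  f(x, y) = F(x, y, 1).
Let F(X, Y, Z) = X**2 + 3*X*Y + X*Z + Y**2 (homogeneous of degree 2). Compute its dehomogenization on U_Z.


f(x, y) = x**2 + 3*x*y + x + y**2

On U_Z we set Z = 1. Each monomial c·X^i·Y^j·Z^k in F becomes c·x^i·y^j·1^k = c·x^i·y^j.
Substituting Z = 1: F(X, Y, 1) = x**2 + 3*x*y + x + y**2.
Note: deg(f) ≤ deg(F) = 2; strict inequality happens when F is divisible by Z (lost terms).


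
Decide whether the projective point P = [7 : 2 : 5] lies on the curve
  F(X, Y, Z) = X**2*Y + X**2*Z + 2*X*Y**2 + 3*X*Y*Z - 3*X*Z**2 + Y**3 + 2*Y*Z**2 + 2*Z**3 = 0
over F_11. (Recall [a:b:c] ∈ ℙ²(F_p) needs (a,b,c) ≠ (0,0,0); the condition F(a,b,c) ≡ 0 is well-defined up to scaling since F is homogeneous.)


F(7,2,5) ≡ 2 (mod 11); P is NOT on the curve.

Evaluate F(7, 2, 5) term-by-term (mod 11).
  X**2*Y ↦ 1·49·2·1 = 98
  X**2*Z ↦ 1·49·1·5 = 245
  2*X*Y**2 ↦ 2·7·4·1 = 56
  3*X*Y*Z ↦ 3·7·2·5 = 210
  -3*X*Z**2 ↦ -3·7·1·25 = -525
  Y**3 ↦ 1·1·8·1 = 8
  2*Y*Z**2 ↦ 2·1·2·25 = 100
  2*Z**3 ↦ 2·1·1·125 = 250
Sum: F(7, 2, 5) = (98) + (245) + (56) + (210) + (-525) + (8) + (100) + (250) = 442.
Reducing mod 11: 442 ≡ 2 (mod 11).
Since F(a, b, c) ≡ 2 ≠ 0 (mod 11), P does NOT lie on the curve.


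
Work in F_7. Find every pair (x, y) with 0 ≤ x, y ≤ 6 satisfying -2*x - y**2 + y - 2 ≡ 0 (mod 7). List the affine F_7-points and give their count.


Affine F_7-points: {(0, 4), (3, 3), (3, 5), (5, 2), (5, 6), (6, 0), (6, 1)}; count = 7.

For each of the 49 pairs (x, y) ∈ F_7², evaluate f(x, y) mod 7. Record the zeros.
  x = 0: [0↦5, 1↦5, 2↦3, 3↦6, 4↦0, 5↦6, 6↦3]  zeros at y ∈ {4}
  x = 1: [0↦3, 1↦3, 2↦1, 3↦4, 4↦5, 5↦4, 6↦1]  zeros at y ∈ ∅
  x = 2: [0↦1, 1↦1, 2↦6, 3↦2, 4↦3, 5↦2, 6↦6]  zeros at y ∈ ∅
  x = 3: [0↦6, 1↦6, 2↦4, 3↦0, 4↦1, 5↦0, 6↦4]  zeros at y ∈ {3, 5}
  x = 4: [0↦4, 1↦4, 2↦2, 3↦5, 4↦6, 5↦5, 6↦2]  zeros at y ∈ ∅
  x = 5: [0↦2, 1↦2, 2↦0, 3↦3, 4↦4, 5↦3, 6↦0]  zeros at y ∈ {2, 6}
  x = 6: [0↦0, 1↦0, 2↦5, 3↦1, 4↦2, 5↦1, 6↦5]  zeros at y ∈ {0, 1}
Collecting zeros: affine points = {(0, 4), (3, 3), (3, 5), (5, 2), (5, 6), (6, 0), (6, 1)}.
Total count |C(F_7)_aff| = 7.


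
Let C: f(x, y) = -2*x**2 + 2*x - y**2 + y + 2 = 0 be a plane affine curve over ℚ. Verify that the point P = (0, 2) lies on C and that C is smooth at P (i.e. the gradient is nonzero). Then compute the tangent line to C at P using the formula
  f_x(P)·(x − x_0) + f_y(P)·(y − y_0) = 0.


Tangent line at P: 2*x - 3*y + 6 = 0.

Step 1: f(0, 2) = 0, so P lies on C.
Step 2: partial derivatives
  f_x(x, y) = 2 - 4*x, f_y(x, y) = 1 - 2*y.
  f_x(P) = 2, f_y(P) = -3 (gradient nonzero, so P is smooth).
Step 3: tangent line at P: 2·(x − 0) + -3·(y − 2) = 0.
Expanding: 2*x - 3*y + 6 = 0.


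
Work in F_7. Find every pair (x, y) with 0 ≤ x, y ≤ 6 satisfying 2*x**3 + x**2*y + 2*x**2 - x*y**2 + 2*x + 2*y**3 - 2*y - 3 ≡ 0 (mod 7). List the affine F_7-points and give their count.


Affine F_7-points: {(3, 6), (4, 5), (5, 3)}; count = 3.

For each of the 49 pairs (x, y) ∈ F_7², evaluate f(x, y) mod 7. Record the zeros.
  x = 0: [0↦4, 1↦4, 2↦2, 3↦3, 4↦5, 5↦6, 6↦4]  zeros at y ∈ ∅
  x = 1: [0↦3, 1↦3, 2↦6, 3↦3, 4↦6, 5↦6, 6↦1]  zeros at y ∈ ∅
  x = 2: [0↦4, 1↦6, 2↦2, 3↦4, 4↦3, 5↦4, 6↦5]  zeros at y ∈ ∅
  x = 3: [0↦5, 1↦4, 2↦2, 3↦4, 4↦1, 5↦5, 6↦0]  zeros at y ∈ {6}
  x = 4: [0↦4, 1↦2, 2↦4, 3↦1, 4↦5, 5↦0, 6↦5]  zeros at y ∈ {5}
  x = 5: [0↦6, 1↦5, 2↦6, 3↦0, 4↦6, 5↦1, 6↦4]  zeros at y ∈ {3}
  x = 6: [0↦2, 1↦4, 2↦6, 3↦6, 4↦2, 5↦6, 6↦2]  zeros at y ∈ ∅
Collecting zeros: affine points = {(3, 6), (4, 5), (5, 3)}.
Total count |C(F_7)_aff| = 3.


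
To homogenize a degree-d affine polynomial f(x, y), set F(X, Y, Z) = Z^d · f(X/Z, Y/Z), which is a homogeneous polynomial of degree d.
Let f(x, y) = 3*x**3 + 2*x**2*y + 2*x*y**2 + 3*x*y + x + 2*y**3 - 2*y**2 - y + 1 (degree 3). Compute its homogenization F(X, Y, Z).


F(X, Y, Z) = 3*X**3 + 2*X**2*Y + 2*X*Y**2 + 3*X*Y*Z + X*Z**2 + 2*Y**3 - 2*Y**2*Z - Y*Z**2 + Z**3

deg(f) = 3.
Substitute x = X/Z, y = Y/Z into f, then multiply by Z^3.
  monomial 3·x^3·y^0 ↦ 3·X^3·Y^0·Z^0.
  monomial 2·x^2·y^1 ↦ 2·X^2·Y^1·Z^0.
  monomial 2·x^1·y^2 ↦ 2·X^1·Y^2·Z^0.
  monomial 3·x^1·y^1 ↦ 3·X^1·Y^1·Z^1.
  monomial 1·x^1·y^0 ↦ 1·X^1·Y^0·Z^2.
  monomial 2·x^0·y^3 ↦ 2·X^0·Y^3·Z^0.
  monomial -2·x^0·y^2 ↦ -2·X^0·Y^2·Z^1.
  monomial -1·x^0·y^1 ↦ -1·X^0·Y^1·Z^2.
  monomial 1·x^0·y^0 ↦ 1·X^0·Y^0·Z^3.
Collecting: F(X, Y, Z) = 3*X**3 + 2*X**2*Y + 2*X*Y**2 + 3*X*Y*Z + X*Z**2 + 2*Y**3 - 2*Y**2*Z - Y*Z**2 + Z**3.


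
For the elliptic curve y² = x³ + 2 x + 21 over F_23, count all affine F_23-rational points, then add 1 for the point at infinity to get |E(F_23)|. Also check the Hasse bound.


Affine points = {(1, 1), (1, 22), (3, 10), (3, 13), (4, 1), (4, 22), (5, 8), (5, 15), (9, 3), (9, 20), (10, 11), (10, 12), (12, 5), (12, 18), (13, 6), (13, 17), (16, 3), (16, 20), (17, 0), (18, 1), (18, 22), (19, 8), (19, 15), (21, 3), (21, 20), (22, 8), (22, 15)}; affine count = 27; |E(F_23)| = 28.

Discriminant check: Δ ∝ 4a³ + 27b² = 4·2³ + 27·21² = 4·8 + 27·441 ≡ 2 (mod 23). Nonzero ⇒ E is nonsingular.
For each x ∈ F_23, compute rhs = x³ + 2·x + 21 mod 23, then count y ∈ F_23 with y² ≡ rhs.
  x = 0: rhs = 21, matching y values: none (0 points).
  x = 1: rhs = 1, matching y values: 1, 22 (2 points).
  x = 2: rhs = 10, matching y values: none (0 points).
  x = 3: rhs = 8, matching y values: 10, 13 (2 points).
  x = 4: rhs = 1, matching y values: 1, 22 (2 points).
  x = 5: rhs = 18, matching y values: 8, 15 (2 points).
  x = 6: rhs = 19, matching y values: none (0 points).
  x = 7: rhs = 10, matching y values: none (0 points).
  x = 8: rhs = 20, matching y values: none (0 points).
  x = 9: rhs = 9, matching y values: 3, 20 (2 points).
  x = 10: rhs = 6, matching y values: 11, 12 (2 points).
  x = 11: rhs = 17, matching y values: none (0 points).
  x = 12: rhs = 2, matching y values: 5, 18 (2 points).
  x = 13: rhs = 13, matching y values: 6, 17 (2 points).
  x = 14: rhs = 10, matching y values: none (0 points).
  x = 15: rhs = 22, matching y values: none (0 points).
  x = 16: rhs = 9, matching y values: 3, 20 (2 points).
  x = 17: rhs = 0, matching y values: 0 (1 points).
  x = 18: rhs = 1, matching y values: 1, 22 (2 points).
  x = 19: rhs = 18, matching y values: 8, 15 (2 points).
  x = 20: rhs = 11, matching y values: none (0 points).
  x = 21: rhs = 9, matching y values: 3, 20 (2 points).
  x = 22: rhs = 18, matching y values: 8, 15 (2 points).
Total affine count: 27.
Full point count |E(F_23)| = 27 + 1 = 28.
Hasse bound: |28 − (23+1)| = |4| = 4 ≤ 2√23 ≈ 9.5917 ✓.


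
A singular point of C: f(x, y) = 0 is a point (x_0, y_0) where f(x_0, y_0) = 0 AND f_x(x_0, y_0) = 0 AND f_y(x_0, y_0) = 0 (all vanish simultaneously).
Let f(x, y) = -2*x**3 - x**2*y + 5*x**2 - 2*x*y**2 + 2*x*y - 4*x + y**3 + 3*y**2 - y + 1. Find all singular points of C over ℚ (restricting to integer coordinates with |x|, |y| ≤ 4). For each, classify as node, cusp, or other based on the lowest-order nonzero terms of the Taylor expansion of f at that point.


Singular points: {(1, 0)}; classification: node.

Compute partial derivatives:
  f_x = -6*x**2 - 2*x*y + 10*x - 2*y**2 + 2*y - 4.
  f_y = -x**2 - 4*x*y + 2*x + 3*y**2 + 6*y - 1.
Scan x_0 ∈ {−4, ..., 4}. For each x_0, f_y(x_0, y) is a polynomial in y; find its integer roots y ∈ {−4, ..., 4}, then test f_x and f at those candidates.
  x = -4: f_y(-4, y) = 3*y**2 + 22*y - 25; vanishes at y ∈ {1}. (-4, 1): f_x = -132 ≠ 0.
  x = -3: f_y(-3, y) = 3*y**2 + 18*y - 16; no integer root y with |y| ≤ 4.
  x = -2: f_y(-2, y) = 3*y**2 + 14*y - 9; no integer root y with |y| ≤ 4.
  x = -1: f_y(-1, y) = 3*y**2 + 10*y - 4; no integer root y with |y| ≤ 4.
  x = 0: f_y(0, y) = 3*y**2 + 6*y - 1; no integer root y with |y| ≤ 4.
  x = 1: f_y(1, y) = 3*y**2 + 2*y; vanishes at y ∈ {0}. (1, 0): f_x = 0, f = 0 — SINGULAR.
  x = 2: f_y(2, y) = 3*y**2 - 2*y - 1; vanishes at y ∈ {1}. (2, 1): f_x = -12 ≠ 0.
  x = 3: f_y(3, y) = 3*y**2 - 6*y - 4; no integer root y with |y| ≤ 4.
  x = 4: f_y(4, y) = 3*y**2 - 10*y - 9; no integer root y with |y| ≤ 4.
Only singular point on the grid: (1, 0).
Classify: substitute x = 1 + u, y = 0 + v and expand: f = -2*u**3 - u**2*v - u**2 - 2*u*v**2 + v**3 + v**2.
No constant or linear terms (consistent with a singular point). Quadratic part: -u**2 + v**2. Cubic part: -2*u**3 - u**2*v - 2*u*v**2 + v**3.
The quadratic part v**2 - u**2 = (v − u)(v + u) splits into two distinct linear factors, so there are two distinct tangent lines y − 0 = ±(x − 1) — this is a node (ordinary double point).
Classification: node.


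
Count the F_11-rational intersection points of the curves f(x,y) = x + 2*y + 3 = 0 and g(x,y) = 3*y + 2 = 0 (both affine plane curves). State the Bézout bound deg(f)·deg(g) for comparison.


Common zeros: {(2, 3)}; count = 1; Bézout bound = 1.

deg(f) = 1, deg(g) = 1, so Bézout bound = 1.
Scan x ∈ F_11. For each x, list the y ∈ F_11 with f(x, y) ≡ 0 and those with g(x, y) ≡ 0 (mod 11); the common zeros in that column are the intersection.
  x = 0: f ≡ 0 at y ∈ {4}; g ≡ 0 at y ∈ {3}; common: ∅.
  x = 1: f ≡ 0 at y ∈ {9}; g ≡ 0 at y ∈ {3}; common: ∅.
  x = 2: f ≡ 0 at y ∈ {3}; g ≡ 0 at y ∈ {3}; common: {3}.
  x = 3: f ≡ 0 at y ∈ {8}; g ≡ 0 at y ∈ {3}; common: ∅.
  x = 4: f ≡ 0 at y ∈ {2}; g ≡ 0 at y ∈ {3}; common: ∅.
  x = 5: f ≡ 0 at y ∈ {7}; g ≡ 0 at y ∈ {3}; common: ∅.
  x = 6: f ≡ 0 at y ∈ {1}; g ≡ 0 at y ∈ {3}; common: ∅.
  x = 7: f ≡ 0 at y ∈ {6}; g ≡ 0 at y ∈ {3}; common: ∅.
  x = 8: f ≡ 0 at y ∈ {0}; g ≡ 0 at y ∈ {3}; common: ∅.
  x = 9: f ≡ 0 at y ∈ {5}; g ≡ 0 at y ∈ {3}; common: ∅.
  x = 10: f ≡ 0 at y ∈ {10}; g ≡ 0 at y ∈ {3}; common: ∅.
Collecting: common zeros = {(2, 3)}, so the count is 1.
Comparison with the Bézout bound: 1 ≤ 1 = deg(f)·deg(g), as expected for curves with no common component (the bound is attained).


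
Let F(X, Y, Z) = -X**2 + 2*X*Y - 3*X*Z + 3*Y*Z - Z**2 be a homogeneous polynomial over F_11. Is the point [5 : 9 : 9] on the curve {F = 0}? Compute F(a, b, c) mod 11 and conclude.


F(5,9,9) ≡ 4 (mod 11); P is NOT on the curve.

Evaluate F(5, 9, 9) term-by-term (mod 11).
  -X**2 ↦ -1·25·1·1 = -25
  2*X*Y ↦ 2·5·9·1 = 90
  -3*X*Z ↦ -3·5·1·9 = -135
  3*Y*Z ↦ 3·1·9·9 = 243
  -Z**2 ↦ -1·1·1·81 = -81
Sum: F(5, 9, 9) = (-25) + (90) + (-135) + (243) + (-81) = 92.
Reducing mod 11: 92 ≡ 4 (mod 11).
Since F(a, b, c) ≡ 4 ≠ 0 (mod 11), P does NOT lie on the curve.


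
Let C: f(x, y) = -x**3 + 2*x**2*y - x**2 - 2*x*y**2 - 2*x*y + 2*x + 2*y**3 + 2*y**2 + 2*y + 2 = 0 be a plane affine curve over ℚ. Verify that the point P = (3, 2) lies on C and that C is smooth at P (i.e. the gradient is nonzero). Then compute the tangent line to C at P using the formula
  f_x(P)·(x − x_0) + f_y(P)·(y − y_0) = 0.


Tangent line at P: -19*x + 22*y + 13 = 0.

Step 1: f(3, 2) = 0, so P lies on C.
Step 2: partial derivatives
  f_x(x, y) = -3*x**2 + 4*x*y - 2*x - 2*y**2 - 2*y + 2, f_y(x, y) = 2*x**2 - 4*x*y - 2*x + 6*y**2 + 4*y + 2.
  f_x(P) = -19, f_y(P) = 22 (gradient nonzero, so P is smooth).
Step 3: tangent line at P: -19·(x − 3) + 22·(y − 2) = 0.
Expanding: -19*x + 22*y + 13 = 0.


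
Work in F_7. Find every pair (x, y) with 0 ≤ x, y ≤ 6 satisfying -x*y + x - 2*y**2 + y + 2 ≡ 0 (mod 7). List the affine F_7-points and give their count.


Affine F_7-points: {(3, 2), (3, 4), (4, 3), (4, 6), (5, 0), (5, 5)}; count = 6.

For each of the 49 pairs (x, y) ∈ F_7², evaluate f(x, y) mod 7. Record the zeros.
  x = 0: [0↦2, 1↦1, 2↦3, 3↦1, 4↦2, 5↦6, 6↦6]  zeros at y ∈ ∅
  x = 1: [0↦3, 1↦1, 2↦2, 3↦6, 4↦6, 5↦2, 6↦1]  zeros at y ∈ ∅
  x = 2: [0↦4, 1↦1, 2↦1, 3↦4, 4↦3, 5↦5, 6↦3]  zeros at y ∈ ∅
  x = 3: [0↦5, 1↦1, 2↦0, 3↦2, 4↦0, 5↦1, 6↦5]  zeros at y ∈ {2, 4}
  x = 4: [0↦6, 1↦1, 2↦6, 3↦0, 4↦4, 5↦4, 6↦0]  zeros at y ∈ {3, 6}
  x = 5: [0↦0, 1↦1, 2↦5, 3↦5, 4↦1, 5↦0, 6↦2]  zeros at y ∈ {0, 5}
  x = 6: [0↦1, 1↦1, 2↦4, 3↦3, 4↦5, 5↦3, 6↦4]  zeros at y ∈ ∅
Collecting zeros: affine points = {(3, 2), (3, 4), (4, 3), (4, 6), (5, 0), (5, 5)}.
Total count |C(F_7)_aff| = 6.


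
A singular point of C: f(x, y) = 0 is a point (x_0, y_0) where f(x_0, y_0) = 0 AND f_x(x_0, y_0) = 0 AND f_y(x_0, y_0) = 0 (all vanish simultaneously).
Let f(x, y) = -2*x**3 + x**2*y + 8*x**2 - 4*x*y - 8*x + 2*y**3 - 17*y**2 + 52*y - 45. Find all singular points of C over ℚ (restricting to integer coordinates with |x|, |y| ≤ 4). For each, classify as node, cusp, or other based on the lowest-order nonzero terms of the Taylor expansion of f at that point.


Singular points: {(2, 3)}; classification: node.

Compute partial derivatives:
  f_x = -6*x**2 + 2*x*y + 16*x - 4*y - 8.
  f_y = x**2 - 4*x + 6*y**2 - 34*y + 52.
Scan x_0 ∈ {−4, ..., 4}. For each x_0, f_y(x_0, y) is a polynomial in y; find its integer roots y ∈ {−4, ..., 4}, then test f_x and f at those candidates.
  x = -4: f_y(-4, y) = 6*y**2 - 34*y + 84; no integer root y with |y| ≤ 4.
  x = -3: f_y(-3, y) = 6*y**2 - 34*y + 73; no integer root y with |y| ≤ 4.
  x = -2: f_y(-2, y) = 6*y**2 - 34*y + 64; no integer root y with |y| ≤ 4.
  x = -1: f_y(-1, y) = 6*y**2 - 34*y + 57; no integer root y with |y| ≤ 4.
  x = 0: f_y(0, y) = 6*y**2 - 34*y + 52; no integer root y with |y| ≤ 4.
  x = 1: f_y(1, y) = 6*y**2 - 34*y + 49; no integer root y with |y| ≤ 4.
  x = 2: f_y(2, y) = 6*y**2 - 34*y + 48; vanishes at y ∈ {3}. (2, 3): f_x = 0, f = 0 — SINGULAR.
  x = 3: f_y(3, y) = 6*y**2 - 34*y + 49; no integer root y with |y| ≤ 4.
  x = 4: f_y(4, y) = 6*y**2 - 34*y + 52; no integer root y with |y| ≤ 4.
Only singular point on the grid: (2, 3).
Classify: substitute x = 2 + u, y = 3 + v and expand: f = -2*u**3 + u**2*v - u**2 + 2*v**3 + v**2.
No constant or linear terms (consistent with a singular point). Quadratic part: -u**2 + v**2. Cubic part: -2*u**3 + u**2*v + 2*v**3.
The quadratic part v**2 - u**2 = (v − u)(v + u) splits into two distinct linear factors, so there are two distinct tangent lines y − 3 = ±(x − 2) — this is a node (ordinary double point).
Classification: node.


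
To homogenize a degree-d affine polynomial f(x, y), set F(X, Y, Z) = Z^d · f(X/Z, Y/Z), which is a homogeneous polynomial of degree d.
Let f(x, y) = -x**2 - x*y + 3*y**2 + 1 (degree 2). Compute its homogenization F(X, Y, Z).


F(X, Y, Z) = -X**2 - X*Y + 3*Y**2 + Z**2

deg(f) = 2.
Substitute x = X/Z, y = Y/Z into f, then multiply by Z^2.
  monomial -1·x^2·y^0 ↦ -1·X^2·Y^0·Z^0.
  monomial -1·x^1·y^1 ↦ -1·X^1·Y^1·Z^0.
  monomial 3·x^0·y^2 ↦ 3·X^0·Y^2·Z^0.
  monomial 1·x^0·y^0 ↦ 1·X^0·Y^0·Z^2.
Collecting: F(X, Y, Z) = -X**2 - X*Y + 3*Y**2 + Z**2.


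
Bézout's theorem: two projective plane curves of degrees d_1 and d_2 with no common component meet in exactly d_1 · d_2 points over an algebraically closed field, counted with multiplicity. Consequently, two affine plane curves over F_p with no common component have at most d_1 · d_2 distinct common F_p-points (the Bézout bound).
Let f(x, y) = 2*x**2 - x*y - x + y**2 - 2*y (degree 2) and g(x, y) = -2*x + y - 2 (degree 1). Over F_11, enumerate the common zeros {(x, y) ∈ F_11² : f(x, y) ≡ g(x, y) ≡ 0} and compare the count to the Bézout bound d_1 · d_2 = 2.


Common zeros: {(0, 2), (8, 7)}; count = 2; Bézout bound = 2.

deg(f) = 2, deg(g) = 1, so Bézout bound = 2.
Scan x ∈ F_11. For each x, list the y ∈ F_11 with f(x, y) ≡ 0 and those with g(x, y) ≡ 0 (mod 11); the common zeros in that column are the intersection.
  x = 0: f ≡ 0 at y ∈ {0, 2}; g ≡ 0 at y ∈ {2}; common: {2}.
  x = 1: f ≡ 0 at y ∈ {5, 9}; g ≡ 0 at y ∈ {4}; common: ∅.
  x = 2: f ≡ 0 at y ∈ {5, 10}; g ≡ 0 at y ∈ {6}; common: ∅.
  x = 3: f ≡ 0 at y ∈ {1, 4}; g ≡ 0 at y ∈ {8}; common: ∅.
  x = 4: f ≡ 0 at y ∈ {8, 9}; g ≡ 0 at y ∈ {10}; common: ∅.
  x = 5: f ≡ 0 at y ∈ {3, 4}; g ≡ 0 at y ∈ {1}; common: ∅.
  x = 6: f ≡ 0 at y ∈ {0, 8}; g ≡ 0 at y ∈ {3}; common: ∅.
  x = 7: f ≡ 0 at y ∈ {2, 7}; g ≡ 0 at y ∈ {5}; common: ∅.
  x = 8: f ≡ 0 at y ∈ {3, 7}; g ≡ 0 at y ∈ {7}; common: {7}.
  x = 9: f ≡ 0 at y ∈ {1, 10}; g ≡ 0 at y ∈ {9}; common: ∅.
  x = 10: f ≡ 0 at y ∈ {6}; g ≡ 0 at y ∈ {0}; common: ∅.
Collecting: common zeros = {(0, 2), (8, 7)}, so the count is 2.
Comparison with the Bézout bound: 2 ≤ 2 = deg(f)·deg(g), as expected for curves with no common component (the bound is attained).


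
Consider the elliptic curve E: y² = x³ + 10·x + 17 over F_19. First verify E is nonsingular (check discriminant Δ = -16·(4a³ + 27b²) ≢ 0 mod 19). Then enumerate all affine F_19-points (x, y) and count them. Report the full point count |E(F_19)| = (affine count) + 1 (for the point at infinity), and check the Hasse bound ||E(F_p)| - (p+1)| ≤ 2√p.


Affine points = {(0, 6), (0, 13), (1, 3), (1, 16), (2, 8), (2, 11), (3, 6), (3, 13), (4, 8), (4, 11), (8, 1), (8, 18), (9, 0), (13, 8), (13, 11), (16, 6), (16, 13), (18, 5), (18, 14)}; affine count = 19; |E(F_19)| = 20.

Discriminant check: Δ ∝ 4a³ + 27b² = 4·10³ + 27·17² = 4·1000 + 27·289 ≡ 4 (mod 19). Nonzero ⇒ E is nonsingular.
For each x ∈ F_19, compute rhs = x³ + 10·x + 17 mod 19, then count y ∈ F_19 with y² ≡ rhs.
  x = 0: rhs = 17, matching y values: 6, 13 (2 points).
  x = 1: rhs = 9, matching y values: 3, 16 (2 points).
  x = 2: rhs = 7, matching y values: 8, 11 (2 points).
  x = 3: rhs = 17, matching y values: 6, 13 (2 points).
  x = 4: rhs = 7, matching y values: 8, 11 (2 points).
  x = 5: rhs = 2, matching y values: none (0 points).
  x = 6: rhs = 8, matching y values: none (0 points).
  x = 7: rhs = 12, matching y values: none (0 points).
  x = 8: rhs = 1, matching y values: 1, 18 (2 points).
  x = 9: rhs = 0, matching y values: 0 (1 points).
  x = 10: rhs = 15, matching y values: none (0 points).
  x = 11: rhs = 14, matching y values: none (0 points).
  x = 12: rhs = 3, matching y values: none (0 points).
  x = 13: rhs = 7, matching y values: 8, 11 (2 points).
  x = 14: rhs = 13, matching y values: none (0 points).
  x = 15: rhs = 8, matching y values: none (0 points).
  x = 16: rhs = 17, matching y values: 6, 13 (2 points).
  x = 17: rhs = 8, matching y values: none (0 points).
  x = 18: rhs = 6, matching y values: 5, 14 (2 points).
Total affine count: 19.
Full point count |E(F_19)| = 19 + 1 = 20.
Hasse bound: |20 − (19+1)| = |0| = 0 ≤ 2√19 ≈ 8.7178 ✓.


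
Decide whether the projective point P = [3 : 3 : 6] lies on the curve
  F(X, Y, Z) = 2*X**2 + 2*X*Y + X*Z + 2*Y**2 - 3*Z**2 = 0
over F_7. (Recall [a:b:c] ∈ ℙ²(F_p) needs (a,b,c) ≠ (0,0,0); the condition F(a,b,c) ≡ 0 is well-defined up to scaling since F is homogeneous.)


F(3,3,6) ≡ 6 (mod 7); P is NOT on the curve.

Evaluate F(3, 3, 6) term-by-term (mod 7).
  2*X**2 ↦ 2·9·1·1 = 18
  2*X*Y ↦ 2·3·3·1 = 18
  X*Z ↦ 1·3·1·6 = 18
  2*Y**2 ↦ 2·1·9·1 = 18
  -3*Z**2 ↦ -3·1·1·36 = -108
Sum: F(3, 3, 6) = (18) + (18) + (18) + (18) + (-108) = -36.
Reducing mod 7: -36 ≡ 6 (mod 7).
Since F(a, b, c) ≡ 6 ≠ 0 (mod 7), P does NOT lie on the curve.


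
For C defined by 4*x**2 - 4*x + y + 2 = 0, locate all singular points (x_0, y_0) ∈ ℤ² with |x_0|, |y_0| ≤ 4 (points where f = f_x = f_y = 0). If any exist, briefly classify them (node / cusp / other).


No singular points in the scanned grid; C is smooth there.

Compute partial derivatives:
  f_x = 8*x - 4.
  f_y = 1.
f_y = 1 is a nonzero constant, so f_y never vanishes: no point (x, y) can satisfy f = f_x = f_y = 0. In particular no (x, y) ∈ {−4, ..., 4}² is singular; the curve is smooth.


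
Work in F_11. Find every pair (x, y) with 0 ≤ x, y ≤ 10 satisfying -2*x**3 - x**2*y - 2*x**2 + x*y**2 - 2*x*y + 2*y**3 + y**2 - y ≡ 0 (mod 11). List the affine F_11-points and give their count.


Affine F_11-points: {(0, 0), (0, 6), (0, 10), (1, 10), (2, 6), (3, 5), (4, 10), (5, 4), (5, 6), (5, 9), (7, 7), (9, 7), (10, 0)}; count = 13.

For each of the 121 pairs (x, y) ∈ F_11², evaluate f(x, y) mod 11. Record the zeros.
  x = 0: [0↦0, 1↦2, 2↦7, 3↦5, 4↦8, 5↦6, 6↦0, 7↦2, 8↦2, 9↦1, 10↦0]  zeros at y ∈ {0, 6, 10}
  x = 1: [0↦7, 1↦7, 2↦1, 3↦1, 4↦8, 5↦1, 6↦3, 7↦4, 8↦5, 9↦7, 10↦0]  zeros at y ∈ {10}
  x = 2: [0↦9, 1↦5, 2↦8, 3↦8, 4↦6, 5↦3, 6↦0, 7↦9, 8↦9, 9↦1, 10↦8]  zeros at y ∈ {6}
  x = 3: [0↦5, 1↦6, 2↦5, 3↦3, 4↦1, 5↦0, 6↦1, 7↦5, 8↦2, 9↦4, 10↦1]  zeros at y ∈ {5}
  x = 4: [0↦5, 1↦9, 2↦2, 3↦7, 4↦3, 5↦2, 6↦5, 7↦2, 8↦5, 9↦4, 10↦0]  zeros at y ∈ {10}
  x = 5: [0↦8, 1↦2, 2↦9, 3↦8, 4↦0, 5↦8, 6↦0, 7↦10, 8↦6, 9↦0, 10↦4]  zeros at y ∈ {4, 6, 9}
  x = 6: [0↦2, 1↦6, 2↦3, 3↦5, 4↦2, 5↦6, 6↦7, 7↦6, 8↦4, 9↦2, 10↦1]  zeros at y ∈ ∅
  x = 7: [0↦8, 1↦9, 2↦5, 3↦8, 4↦8, 5↦6, 6↦3, 7↦0, 8↦9, 9↦9, 10↦1]  zeros at y ∈ {7}
  x = 8: [0↦3, 1↦10, 2↦3, 3↦5, 4↦6, 5↦7, 6↦9, 7↦2, 8↦9, 9↦9, 10↦3]  zeros at y ∈ ∅
  x = 9: [0↦8, 1↦8, 2↦7, 3↦6, 4↦6, 5↦8, 6↦2, 7↦0, 8↦3, 9↦1, 10↦6]  zeros at y ∈ {7}
  x = 10: [0↦0, 1↦2, 2↦5, 3↦10, 4↦7, 5↦8, 6↦3, 7↦4, 8↦1, 9↦6, 10↦9]  zeros at y ∈ {0}
Collecting zeros: affine points = {(0, 0), (0, 6), (0, 10), (1, 10), (2, 6), (3, 5), (4, 10), (5, 4), (5, 6), (5, 9), (7, 7), (9, 7), (10, 0)}.
Total count |C(F_11)_aff| = 13.


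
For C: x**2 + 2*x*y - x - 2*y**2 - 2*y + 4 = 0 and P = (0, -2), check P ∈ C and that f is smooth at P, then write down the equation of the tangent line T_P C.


Tangent line at P: -5*x + 6*y + 12 = 0.

Step 1: f(0, -2) = 0, so P lies on C.
Step 2: partial derivatives
  f_x(x, y) = 2*x + 2*y - 1, f_y(x, y) = 2*x - 4*y - 2.
  f_x(P) = -5, f_y(P) = 6 (gradient nonzero, so P is smooth).
Step 3: tangent line at P: -5·(x − 0) + 6·(y − -2) = 0.
Expanding: -5*x + 6*y + 12 = 0.


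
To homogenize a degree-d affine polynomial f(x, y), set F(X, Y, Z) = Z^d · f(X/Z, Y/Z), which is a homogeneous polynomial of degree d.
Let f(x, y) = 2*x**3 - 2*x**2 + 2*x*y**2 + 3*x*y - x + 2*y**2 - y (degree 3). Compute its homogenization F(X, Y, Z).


F(X, Y, Z) = 2*X**3 - 2*X**2*Z + 2*X*Y**2 + 3*X*Y*Z - X*Z**2 + 2*Y**2*Z - Y*Z**2

deg(f) = 3.
Substitute x = X/Z, y = Y/Z into f, then multiply by Z^3.
  monomial 2·x^3·y^0 ↦ 2·X^3·Y^0·Z^0.
  monomial -2·x^2·y^0 ↦ -2·X^2·Y^0·Z^1.
  monomial 2·x^1·y^2 ↦ 2·X^1·Y^2·Z^0.
  monomial 3·x^1·y^1 ↦ 3·X^1·Y^1·Z^1.
  monomial -1·x^1·y^0 ↦ -1·X^1·Y^0·Z^2.
  monomial 2·x^0·y^2 ↦ 2·X^0·Y^2·Z^1.
  monomial -1·x^0·y^1 ↦ -1·X^0·Y^1·Z^2.
Collecting: F(X, Y, Z) = 2*X**3 - 2*X**2*Z + 2*X*Y**2 + 3*X*Y*Z - X*Z**2 + 2*Y**2*Z - Y*Z**2.


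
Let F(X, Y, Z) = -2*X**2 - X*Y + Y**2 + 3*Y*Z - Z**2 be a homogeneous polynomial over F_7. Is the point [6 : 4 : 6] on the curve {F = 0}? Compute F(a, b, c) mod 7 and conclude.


F(6,4,6) ≡ 5 (mod 7); P is NOT on the curve.

Evaluate F(6, 4, 6) term-by-term (mod 7).
  -2*X**2 ↦ -2·36·1·1 = -72
  -X*Y ↦ -1·6·4·1 = -24
  Y**2 ↦ 1·1·16·1 = 16
  3*Y*Z ↦ 3·1·4·6 = 72
  -Z**2 ↦ -1·1·1·36 = -36
Sum: F(6, 4, 6) = (-72) + (-24) + (16) + (72) + (-36) = -44.
Reducing mod 7: -44 ≡ 5 (mod 7).
Since F(a, b, c) ≡ 5 ≠ 0 (mod 7), P does NOT lie on the curve.


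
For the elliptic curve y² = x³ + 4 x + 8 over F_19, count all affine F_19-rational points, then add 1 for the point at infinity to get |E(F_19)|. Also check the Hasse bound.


Affine points = {(2, 9), (2, 10), (3, 3), (3, 16), (5, 1), (5, 18), (6, 1), (6, 18), (8, 1), (8, 18), (12, 6), (12, 13), (15, 2), (15, 17), (16, 8), (16, 11), (17, 7), (17, 12)}; affine count = 18; |E(F_19)| = 19.

Discriminant check: Δ ∝ 4a³ + 27b² = 4·4³ + 27·8² = 4·64 + 27·64 ≡ 8 (mod 19). Nonzero ⇒ E is nonsingular.
For each x ∈ F_19, compute rhs = x³ + 4·x + 8 mod 19, then count y ∈ F_19 with y² ≡ rhs.
  x = 0: rhs = 8, matching y values: none (0 points).
  x = 1: rhs = 13, matching y values: none (0 points).
  x = 2: rhs = 5, matching y values: 9, 10 (2 points).
  x = 3: rhs = 9, matching y values: 3, 16 (2 points).
  x = 4: rhs = 12, matching y values: none (0 points).
  x = 5: rhs = 1, matching y values: 1, 18 (2 points).
  x = 6: rhs = 1, matching y values: 1, 18 (2 points).
  x = 7: rhs = 18, matching y values: none (0 points).
  x = 8: rhs = 1, matching y values: 1, 18 (2 points).
  x = 9: rhs = 13, matching y values: none (0 points).
  x = 10: rhs = 3, matching y values: none (0 points).
  x = 11: rhs = 15, matching y values: none (0 points).
  x = 12: rhs = 17, matching y values: 6, 13 (2 points).
  x = 13: rhs = 15, matching y values: none (0 points).
  x = 14: rhs = 15, matching y values: none (0 points).
  x = 15: rhs = 4, matching y values: 2, 17 (2 points).
  x = 16: rhs = 7, matching y values: 8, 11 (2 points).
  x = 17: rhs = 11, matching y values: 7, 12 (2 points).
  x = 18: rhs = 3, matching y values: none (0 points).
Total affine count: 18.
Full point count |E(F_19)| = 18 + 1 = 19.
Hasse bound: |19 − (19+1)| = |-1| = 1 ≤ 2√19 ≈ 8.7178 ✓.


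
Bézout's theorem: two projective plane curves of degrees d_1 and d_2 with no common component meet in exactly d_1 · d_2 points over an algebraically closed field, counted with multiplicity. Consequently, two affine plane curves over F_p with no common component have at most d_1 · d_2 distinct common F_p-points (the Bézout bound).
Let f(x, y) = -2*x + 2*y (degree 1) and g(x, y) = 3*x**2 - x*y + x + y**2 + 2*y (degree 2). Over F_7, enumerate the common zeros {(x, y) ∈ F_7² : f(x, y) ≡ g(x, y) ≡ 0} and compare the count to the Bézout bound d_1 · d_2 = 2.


Common zeros: {(0, 0), (6, 6)}; count = 2; Bézout bound = 2.

deg(f) = 1, deg(g) = 2, so Bézout bound = 2.
Scan x ∈ F_7. For each x, list the y ∈ F_7 with f(x, y) ≡ 0 and those with g(x, y) ≡ 0 (mod 7); the common zeros in that column are the intersection.
  x = 0: f ≡ 0 at y ∈ {0}; g ≡ 0 at y ∈ {0, 5}; common: {0}.
  x = 1: f ≡ 0 at y ∈ {1}; g ≡ 0 at y ∈ ∅; common: ∅.
  x = 2: f ≡ 0 at y ∈ {2}; g ≡ 0 at y ∈ {0}; common: ∅.
  x = 3: f ≡ 0 at y ∈ {3}; g ≡ 0 at y ∈ {4}; common: ∅.
  x = 4: f ≡ 0 at y ∈ {4}; g ≡ 0 at y ∈ ∅; common: ∅.
  x = 5: f ≡ 0 at y ∈ {5}; g ≡ 0 at y ∈ {4, 6}; common: ∅.
  x = 6: f ≡ 0 at y ∈ {6}; g ≡ 0 at y ∈ {5, 6}; common: {6}.
Collecting: common zeros = {(0, 0), (6, 6)}, so the count is 2.
Comparison with the Bézout bound: 2 ≤ 2 = deg(f)·deg(g), as expected for curves with no common component (the bound is attained).


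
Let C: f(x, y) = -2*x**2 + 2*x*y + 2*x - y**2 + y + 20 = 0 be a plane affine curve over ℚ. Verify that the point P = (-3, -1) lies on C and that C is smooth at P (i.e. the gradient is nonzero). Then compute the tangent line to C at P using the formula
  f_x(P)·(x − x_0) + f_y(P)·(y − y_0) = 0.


Tangent line at P: 12*x - 3*y + 33 = 0.

Step 1: f(-3, -1) = 0, so P lies on C.
Step 2: partial derivatives
  f_x(x, y) = -4*x + 2*y + 2, f_y(x, y) = 2*x - 2*y + 1.
  f_x(P) = 12, f_y(P) = -3 (gradient nonzero, so P is smooth).
Step 3: tangent line at P: 12·(x − -3) + -3·(y − -1) = 0.
Expanding: 12*x - 3*y + 33 = 0.


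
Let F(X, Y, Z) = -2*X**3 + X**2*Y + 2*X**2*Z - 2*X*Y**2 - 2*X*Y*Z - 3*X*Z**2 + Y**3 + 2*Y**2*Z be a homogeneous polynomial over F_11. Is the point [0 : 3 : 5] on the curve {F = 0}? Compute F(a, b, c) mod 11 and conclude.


F(0,3,5) ≡ 7 (mod 11); P is NOT on the curve.

Evaluate F(0, 3, 5) term-by-term (mod 11).
  -2*X**3 ↦ -2·0·1·1 = 0
  X**2*Y ↦ 1·0·3·1 = 0
  2*X**2*Z ↦ 2·0·1·5 = 0
  -2*X*Y**2 ↦ -2·0·9·1 = 0
  -2*X*Y*Z ↦ -2·0·3·5 = 0
  -3*X*Z**2 ↦ -3·0·1·25 = 0
  Y**3 ↦ 1·1·27·1 = 27
  2*Y**2*Z ↦ 2·1·9·5 = 90
Sum: F(0, 3, 5) = (0) + (0) + (0) + (0) + (0) + (0) + (27) + (90) = 117.
Reducing mod 11: 117 ≡ 7 (mod 11).
Since F(a, b, c) ≡ 7 ≠ 0 (mod 11), P does NOT lie on the curve.


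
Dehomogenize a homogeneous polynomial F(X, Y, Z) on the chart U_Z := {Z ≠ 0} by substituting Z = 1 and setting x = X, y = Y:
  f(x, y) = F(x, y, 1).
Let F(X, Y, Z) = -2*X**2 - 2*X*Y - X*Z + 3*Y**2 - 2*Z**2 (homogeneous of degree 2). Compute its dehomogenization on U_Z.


f(x, y) = -2*x**2 - 2*x*y - x + 3*y**2 - 2

On U_Z we set Z = 1. Each monomial c·X^i·Y^j·Z^k in F becomes c·x^i·y^j·1^k = c·x^i·y^j.
Substituting Z = 1: F(X, Y, 1) = -2*x**2 - 2*x*y - x + 3*y**2 - 2.
Note: deg(f) ≤ deg(F) = 2; strict inequality happens when F is divisible by Z (lost terms).


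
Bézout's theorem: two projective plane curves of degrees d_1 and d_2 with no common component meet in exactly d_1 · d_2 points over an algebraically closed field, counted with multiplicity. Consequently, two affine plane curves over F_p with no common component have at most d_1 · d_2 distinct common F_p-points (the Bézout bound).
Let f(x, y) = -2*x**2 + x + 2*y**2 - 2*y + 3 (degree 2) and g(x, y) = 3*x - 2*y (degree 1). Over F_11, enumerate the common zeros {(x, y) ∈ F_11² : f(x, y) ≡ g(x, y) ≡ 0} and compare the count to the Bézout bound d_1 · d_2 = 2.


Common zeros: ∅; count = 0; Bézout bound = 2.

deg(f) = 2, deg(g) = 1, so Bézout bound = 2.
Scan x ∈ F_11. For each x, list the y ∈ F_11 with f(x, y) ≡ 0 and those with g(x, y) ≡ 0 (mod 11); the common zeros in that column are the intersection.
  x = 0: f ≡ 0 at y ∈ ∅; g ≡ 0 at y ∈ {0}; common: ∅.
  x = 1: f ≡ 0 at y ∈ ∅; g ≡ 0 at y ∈ {7}; common: ∅.
  x = 2: f ≡ 0 at y ∈ ∅; g ≡ 0 at y ∈ {3}; common: ∅.
  x = 3: f ≡ 0 at y ∈ {3, 9}; g ≡ 0 at y ∈ {10}; common: ∅.
  x = 4: f ≡ 0 at y ∈ ∅; g ≡ 0 at y ∈ {6}; common: ∅.
  x = 5: f ≡ 0 at y ∈ ∅; g ≡ 0 at y ∈ {2}; common: ∅.
  x = 6: f ≡ 0 at y ∈ ∅; g ≡ 0 at y ∈ {9}; common: ∅.
  x = 7: f ≡ 0 at y ∈ {0, 1}; g ≡ 0 at y ∈ {5}; common: ∅.
  x = 8: f ≡ 0 at y ∈ {5, 7}; g ≡ 0 at y ∈ {1}; common: ∅.
  x = 9: f ≡ 0 at y ∈ {5, 7}; g ≡ 0 at y ∈ {8}; common: ∅.
  x = 10: f ≡ 0 at y ∈ {0, 1}; g ≡ 0 at y ∈ {4}; common: ∅.
Collecting: common zeros = ∅, so the count is 0.
Comparison with the Bézout bound: 0 ≤ 2 = deg(f)·deg(g), as expected for curves with no common component (the affine F_11-count falls short of the bound because intersections may lie at infinity, over extension fields, or carry multiplicity).


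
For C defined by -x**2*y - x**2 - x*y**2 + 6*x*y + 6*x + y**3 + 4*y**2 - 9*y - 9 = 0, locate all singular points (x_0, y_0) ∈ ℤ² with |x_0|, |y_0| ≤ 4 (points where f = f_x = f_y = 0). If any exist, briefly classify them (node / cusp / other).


Singular points: {(3, 0)}; classification: node.

Compute partial derivatives:
  f_x = -2*x*y - 2*x - y**2 + 6*y + 6.
  f_y = -x**2 - 2*x*y + 6*x + 3*y**2 + 8*y - 9.
Scan x_0 ∈ {−4, ..., 4}. For each x_0, f_y(x_0, y) is a polynomial in y; find its integer roots y ∈ {−4, ..., 4}, then test f_x and f at those candidates.
  x = -4: f_y(-4, y) = 3*y**2 + 16*y - 49; no integer root y with |y| ≤ 4.
  x = -3: f_y(-3, y) = 3*y**2 + 14*y - 36; no integer root y with |y| ≤ 4.
  x = -2: f_y(-2, y) = 3*y**2 + 12*y - 25; no integer root y with |y| ≤ 4.
  x = -1: f_y(-1, y) = 3*y**2 + 10*y - 16; no integer root y with |y| ≤ 4.
  x = 0: f_y(0, y) = 3*y**2 + 8*y - 9; no integer root y with |y| ≤ 4.
  x = 1: f_y(1, y) = 3*y**2 + 6*y - 4; no integer root y with |y| ≤ 4.
  x = 2: f_y(2, y) = 3*y**2 + 4*y - 1; no integer root y with |y| ≤ 4.
  x = 3: f_y(3, y) = 3*y**2 + 2*y; vanishes at y ∈ {0}. (3, 0): f_x = 0, f = 0 — SINGULAR.
  x = 4: f_y(4, y) = 3*y**2 - 1; no integer root y with |y| ≤ 4.
Only singular point on the grid: (3, 0).
Classify: substitute x = 3 + u, y = 0 + v and expand: f = -u**2*v - u**2 - u*v**2 + v**3 + v**2.
No constant or linear terms (consistent with a singular point). Quadratic part: -u**2 + v**2. Cubic part: -u**2*v - u*v**2 + v**3.
The quadratic part v**2 - u**2 = (v − u)(v + u) splits into two distinct linear factors, so there are two distinct tangent lines y − 0 = ±(x − 3) — this is a node (ordinary double point).
Classification: node.


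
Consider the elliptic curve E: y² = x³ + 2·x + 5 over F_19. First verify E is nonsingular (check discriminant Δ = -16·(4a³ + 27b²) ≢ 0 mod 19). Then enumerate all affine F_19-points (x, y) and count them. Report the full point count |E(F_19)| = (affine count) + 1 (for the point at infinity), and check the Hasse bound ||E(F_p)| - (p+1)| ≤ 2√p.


Affine points = {(0, 9), (0, 10), (2, 6), (2, 13), (3, 0), (4, 1), (4, 18), (5, 8), (5, 11), (6, 9), (6, 10), (7, 1), (7, 18), (8, 1), (8, 18), (9, 7), (9, 12), (11, 3), (11, 16), (12, 3), (12, 16), (13, 9), (13, 10), (15, 3), (15, 16)}; affine count = 25; |E(F_19)| = 26.

Discriminant check: Δ ∝ 4a³ + 27b² = 4·2³ + 27·5² = 4·8 + 27·25 ≡ 4 (mod 19). Nonzero ⇒ E is nonsingular.
For each x ∈ F_19, compute rhs = x³ + 2·x + 5 mod 19, then count y ∈ F_19 with y² ≡ rhs.
  x = 0: rhs = 5, matching y values: 9, 10 (2 points).
  x = 1: rhs = 8, matching y values: none (0 points).
  x = 2: rhs = 17, matching y values: 6, 13 (2 points).
  x = 3: rhs = 0, matching y values: 0 (1 points).
  x = 4: rhs = 1, matching y values: 1, 18 (2 points).
  x = 5: rhs = 7, matching y values: 8, 11 (2 points).
  x = 6: rhs = 5, matching y values: 9, 10 (2 points).
  x = 7: rhs = 1, matching y values: 1, 18 (2 points).
  x = 8: rhs = 1, matching y values: 1, 18 (2 points).
  x = 9: rhs = 11, matching y values: 7, 12 (2 points).
  x = 10: rhs = 18, matching y values: none (0 points).
  x = 11: rhs = 9, matching y values: 3, 16 (2 points).
  x = 12: rhs = 9, matching y values: 3, 16 (2 points).
  x = 13: rhs = 5, matching y values: 9, 10 (2 points).
  x = 14: rhs = 3, matching y values: none (0 points).
  x = 15: rhs = 9, matching y values: 3, 16 (2 points).
  x = 16: rhs = 10, matching y values: none (0 points).
  x = 17: rhs = 12, matching y values: none (0 points).
  x = 18: rhs = 2, matching y values: none (0 points).
Total affine count: 25.
Full point count |E(F_19)| = 25 + 1 = 26.
Hasse bound: |26 − (19+1)| = |6| = 6 ≤ 2√19 ≈ 8.7178 ✓.


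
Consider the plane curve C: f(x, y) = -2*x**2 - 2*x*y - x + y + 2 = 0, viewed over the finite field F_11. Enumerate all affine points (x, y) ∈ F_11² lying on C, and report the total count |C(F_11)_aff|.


Affine F_11-points: {(0, 9), (1, 10), (2, 1), (3, 5), (4, 3), (5, 10), (7, 9), (8, 5), (9, 3), (10, 7)}; count = 10.

For each of the 121 pairs (x, y) ∈ F_11², evaluate f(x, y) mod 11. Record the zeros.
  x = 0: [0↦2, 1↦3, 2↦4, 3↦5, 4↦6, 5↦7, 6↦8, 7↦9, 8↦10, 9↦0, 10↦1]  zeros at y ∈ {9}
  x = 1: [0↦10, 1↦9, 2↦8, 3↦7, 4↦6, 5↦5, 6↦4, 7↦3, 8↦2, 9↦1, 10↦0]  zeros at y ∈ {10}
  x = 2: [0↦3, 1↦0, 2↦8, 3↦5, 4↦2, 5↦10, 6↦7, 7↦4, 8↦1, 9↦9, 10↦6]  zeros at y ∈ {1}
  x = 3: [0↦3, 1↦9, 2↦4, 3↦10, 4↦5, 5↦0, 6↦6, 7↦1, 8↦7, 9↦2, 10↦8]  zeros at y ∈ {5}
  x = 4: [0↦10, 1↦3, 2↦7, 3↦0, 4↦4, 5↦8, 6↦1, 7↦5, 8↦9, 9↦2, 10↦6]  zeros at y ∈ {3}
  x = 5: [0↦2, 1↦4, 2↦6, 3↦8, 4↦10, 5↦1, 6↦3, 7↦5, 8↦7, 9↦9, 10↦0]  zeros at y ∈ {10}
  x = 6: [0↦1, 1↦1, 2↦1, 3↦1, 4↦1, 5↦1, 6↦1, 7↦1, 8↦1, 9↦1, 10↦1]  zeros at y ∈ ∅
  x = 7: [0↦7, 1↦5, 2↦3, 3↦1, 4↦10, 5↦8, 6↦6, 7↦4, 8↦2, 9↦0, 10↦9]  zeros at y ∈ {9}
  x = 8: [0↦9, 1↦5, 2↦1, 3↦8, 4↦4, 5↦0, 6↦7, 7↦3, 8↦10, 9↦6, 10↦2]  zeros at y ∈ {5}
  x = 9: [0↦7, 1↦1, 2↦6, 3↦0, 4↦5, 5↦10, 6↦4, 7↦9, 8↦3, 9↦8, 10↦2]  zeros at y ∈ {3}
  x = 10: [0↦1, 1↦4, 2↦7, 3↦10, 4↦2, 5↦5, 6↦8, 7↦0, 8↦3, 9↦6, 10↦9]  zeros at y ∈ {7}
Collecting zeros: affine points = {(0, 9), (1, 10), (2, 1), (3, 5), (4, 3), (5, 10), (7, 9), (8, 5), (9, 3), (10, 7)}.
Total count |C(F_11)_aff| = 10.


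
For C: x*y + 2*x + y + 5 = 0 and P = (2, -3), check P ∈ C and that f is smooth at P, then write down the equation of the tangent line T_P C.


Tangent line at P: -x + 3*y + 11 = 0.

Step 1: f(2, -3) = 0, so P lies on C.
Step 2: partial derivatives
  f_x(x, y) = y + 2, f_y(x, y) = x + 1.
  f_x(P) = -1, f_y(P) = 3 (gradient nonzero, so P is smooth).
Step 3: tangent line at P: -1·(x − 2) + 3·(y − -3) = 0.
Expanding: -x + 3*y + 11 = 0.
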